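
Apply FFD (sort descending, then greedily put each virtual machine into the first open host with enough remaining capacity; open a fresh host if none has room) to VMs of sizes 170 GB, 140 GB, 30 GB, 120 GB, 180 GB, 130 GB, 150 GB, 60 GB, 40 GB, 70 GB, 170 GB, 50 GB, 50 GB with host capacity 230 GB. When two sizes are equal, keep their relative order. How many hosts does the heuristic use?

Sorted descending: 180, 170, 170, 150, 140, 130, 120, 70, 60, 50, 50, 40, 30.
  180 → host 1 (new)  [load 180/230]
  170 → host 2 (new)  [load 170/230]
  170 → host 3 (new)  [load 170/230]
  150 → host 4 (new)  [load 150/230]
  140 → host 5 (new)  [load 140/230]
  130 → host 6 (new)  [load 130/230]
  120 → host 7 (new)  [load 120/230]
  70 → host 4  [load 220/230]
  60 → host 2  [load 230/230]
  50 → host 1  [load 230/230]
  50 → host 3  [load 220/230]
  40 → host 5  [load 180/230]
  30 → host 5  [load 210/230]
7 hosts opened.

7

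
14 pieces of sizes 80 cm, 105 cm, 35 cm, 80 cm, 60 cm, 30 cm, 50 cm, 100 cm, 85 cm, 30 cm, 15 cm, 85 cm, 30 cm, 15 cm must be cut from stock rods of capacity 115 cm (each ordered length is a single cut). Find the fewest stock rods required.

8

Total = 105 + 100 + 85 + 85 + 80 + 80 + 60 + 50 + 35 + 30 + 30 + 30 + 15 + 15 = 800 cm.
Lower bound: ⌈800/115⌉ = 7 stock rods.
A packing using 8 stock rods:
  stock rod 1: 105 = 105
  stock rod 2: 100 + 15 = 115
  stock rod 3: 85 + 30 = 115
  stock rod 4: 85 + 30 = 115
  stock rod 5: 80 + 35 = 115
  stock rod 6: 80 + 30 = 110
  stock rod 7: 60 + 50 = 110
  stock rod 8: 15 = 15
No arrangement into 7 stock rods stays within capacity, so 8 is optimal.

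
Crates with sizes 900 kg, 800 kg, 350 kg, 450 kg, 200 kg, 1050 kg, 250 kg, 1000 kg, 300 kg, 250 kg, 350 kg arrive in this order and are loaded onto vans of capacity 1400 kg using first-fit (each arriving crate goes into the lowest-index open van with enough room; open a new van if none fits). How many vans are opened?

5

  900 → van 1 (new)  [load 900/1400]
  800 → van 2 (new)  [load 800/1400]
  350 → van 1  [load 1250/1400]
  450 → van 2  [load 1250/1400]
  200 → van 3 (new)  [load 200/1400]
  1050 → van 3  [load 1250/1400]
  250 → van 4 (new)  [load 250/1400]
  1000 → van 4  [load 1250/1400]
  300 → van 5 (new)  [load 300/1400]
  250 → van 5  [load 550/1400]
  350 → van 5  [load 900/1400]
5 vans opened.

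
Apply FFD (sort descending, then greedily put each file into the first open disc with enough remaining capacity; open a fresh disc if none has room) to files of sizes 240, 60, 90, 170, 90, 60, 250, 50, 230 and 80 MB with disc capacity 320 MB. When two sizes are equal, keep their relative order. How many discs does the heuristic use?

Sorted descending: 250, 240, 230, 170, 90, 90, 80, 60, 60, 50.
  250 → disc 1 (new)  [load 250/320]
  240 → disc 2 (new)  [load 240/320]
  230 → disc 3 (new)  [load 230/320]
  170 → disc 4 (new)  [load 170/320]
  90 → disc 3  [load 320/320]
  90 → disc 4  [load 260/320]
  80 → disc 2  [load 320/320]
  60 → disc 1  [load 310/320]
  60 → disc 4  [load 320/320]
  50 → disc 5 (new)  [load 50/320]
5 discs opened.

5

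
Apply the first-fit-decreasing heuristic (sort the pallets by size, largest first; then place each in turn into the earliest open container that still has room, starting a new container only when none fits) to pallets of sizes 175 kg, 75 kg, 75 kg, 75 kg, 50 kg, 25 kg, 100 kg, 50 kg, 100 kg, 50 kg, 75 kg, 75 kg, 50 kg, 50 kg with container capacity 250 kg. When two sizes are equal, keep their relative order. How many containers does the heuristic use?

Sorted descending: 175, 100, 100, 75, 75, 75, 75, 75, 50, 50, 50, 50, 50, 25.
  175 → container 1 (new)  [load 175/250]
  100 → container 2 (new)  [load 100/250]
  100 → container 2  [load 200/250]
  75 → container 1  [load 250/250]
  75 → container 3 (new)  [load 75/250]
  75 → container 3  [load 150/250]
  75 → container 3  [load 225/250]
  75 → container 4 (new)  [load 75/250]
  50 → container 2  [load 250/250]
  50 → container 4  [load 125/250]
  50 → container 4  [load 175/250]
  50 → container 4  [load 225/250]
  50 → container 5 (new)  [load 50/250]
  25 → container 3  [load 250/250]
5 containers opened.

5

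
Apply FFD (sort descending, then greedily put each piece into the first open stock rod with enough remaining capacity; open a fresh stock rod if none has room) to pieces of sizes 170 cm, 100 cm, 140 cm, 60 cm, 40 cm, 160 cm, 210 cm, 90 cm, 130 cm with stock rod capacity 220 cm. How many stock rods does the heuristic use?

6

Sorted descending: 210, 170, 160, 140, 130, 100, 90, 60, 40.
  210 → stock rod 1 (new)  [load 210/220]
  170 → stock rod 2 (new)  [load 170/220]
  160 → stock rod 3 (new)  [load 160/220]
  140 → stock rod 4 (new)  [load 140/220]
  130 → stock rod 5 (new)  [load 130/220]
  100 → stock rod 6 (new)  [load 100/220]
  90 → stock rod 5  [load 220/220]
  60 → stock rod 3  [load 220/220]
  40 → stock rod 2  [load 210/220]
6 stock rods opened.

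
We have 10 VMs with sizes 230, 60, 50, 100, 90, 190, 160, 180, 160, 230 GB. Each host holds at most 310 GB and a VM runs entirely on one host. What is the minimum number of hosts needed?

Total = 230 + 230 + 190 + 180 + 160 + 160 + 100 + 90 + 60 + 50 = 1450 GB.
Lower bound: ⌈1450/310⌉ = 5 hosts.
Also, 6 VMs each exceed 155 GB, and no two of those can share a host, so at least 6 hosts are needed.
A packing using 6 hosts:
  host 1: 230 + 60 = 290
  host 2: 230 + 50 = 280
  host 3: 190 + 100 = 290
  host 4: 180 + 90 = 270
  host 5: 160 = 160
  host 6: 160 = 160
This matches the lower bound, so 6 is optimal.

6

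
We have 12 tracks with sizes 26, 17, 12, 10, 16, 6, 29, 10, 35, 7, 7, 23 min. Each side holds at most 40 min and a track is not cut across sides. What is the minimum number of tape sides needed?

Total = 35 + 29 + 26 + 23 + 17 + 16 + 12 + 10 + 10 + 7 + 7 + 6 = 198 min.
Lower bound: ⌈198/40⌉ = 5 tape sides.
A packing using 6 tape sides:
  side 1: 35 = 35
  side 2: 29 + 10 = 39
  side 3: 26 + 12 = 38
  side 4: 23 + 17 = 40
  side 5: 16 + 10 + 7 + 7 = 40
  side 6: 6 = 6
No arrangement into 5 tape sides stays within capacity, so 6 is optimal.

6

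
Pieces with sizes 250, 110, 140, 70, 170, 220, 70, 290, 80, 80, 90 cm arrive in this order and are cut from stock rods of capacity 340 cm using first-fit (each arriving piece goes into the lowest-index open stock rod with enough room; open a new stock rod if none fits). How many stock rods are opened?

  250 → stock rod 1 (new)  [load 250/340]
  110 → stock rod 2 (new)  [load 110/340]
  140 → stock rod 2  [load 250/340]
  70 → stock rod 1  [load 320/340]
  170 → stock rod 3 (new)  [load 170/340]
  220 → stock rod 4 (new)  [load 220/340]
  70 → stock rod 2  [load 320/340]
  290 → stock rod 5 (new)  [load 290/340]
  80 → stock rod 3  [load 250/340]
  80 → stock rod 3  [load 330/340]
  90 → stock rod 4  [load 310/340]
5 stock rods opened.

5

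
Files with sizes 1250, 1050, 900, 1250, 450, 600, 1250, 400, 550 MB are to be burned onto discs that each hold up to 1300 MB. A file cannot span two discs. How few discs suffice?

7

Total = 1250 + 1250 + 1250 + 1050 + 900 + 600 + 550 + 450 + 400 = 7700 MB.
Lower bound: ⌈7700/1300⌉ = 6 discs.
A packing using 7 discs:
  disc 1: 1250 = 1250
  disc 2: 1250 = 1250
  disc 3: 1250 = 1250
  disc 4: 1050 = 1050
  disc 5: 900 + 400 = 1300
  disc 6: 600 + 550 = 1150
  disc 7: 450 = 450
No arrangement into 6 discs stays within capacity, so 7 is optimal.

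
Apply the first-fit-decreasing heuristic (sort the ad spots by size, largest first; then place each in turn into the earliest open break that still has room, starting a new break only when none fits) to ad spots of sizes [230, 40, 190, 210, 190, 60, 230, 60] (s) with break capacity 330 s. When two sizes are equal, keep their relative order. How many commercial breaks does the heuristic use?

5

Sorted descending: 230, 230, 210, 190, 190, 60, 60, 40.
  230 → break 1 (new)  [load 230/330]
  230 → break 2 (new)  [load 230/330]
  210 → break 3 (new)  [load 210/330]
  190 → break 4 (new)  [load 190/330]
  190 → break 5 (new)  [load 190/330]
  60 → break 1  [load 290/330]
  60 → break 2  [load 290/330]
  40 → break 1  [load 330/330]
5 commercial breaks opened.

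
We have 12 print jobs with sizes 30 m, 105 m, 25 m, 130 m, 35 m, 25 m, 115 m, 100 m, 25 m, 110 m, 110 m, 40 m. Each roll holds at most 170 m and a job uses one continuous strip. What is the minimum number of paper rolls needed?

6

Total = 130 + 115 + 110 + 110 + 105 + 100 + 40 + 35 + 30 + 25 + 25 + 25 = 850 m.
Lower bound: ⌈850/170⌉ = 5 paper rolls.
Also, 6 print jobs each exceed 85 m, and no two of those can share a roll, so at least 6 paper rolls are needed.
A packing using 6 paper rolls:
  roll 1: 130 + 40 = 170
  roll 2: 115 + 35 = 150
  roll 3: 110 + 30 + 25 = 165
  roll 4: 110 + 25 + 25 = 160
  roll 5: 105 = 105
  roll 6: 100 = 100
This matches the lower bound, so 6 is optimal.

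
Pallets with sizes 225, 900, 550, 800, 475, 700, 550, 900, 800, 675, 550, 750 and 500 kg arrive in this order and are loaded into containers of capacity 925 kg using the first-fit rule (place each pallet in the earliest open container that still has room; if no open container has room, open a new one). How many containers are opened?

12

  225 → container 1 (new)  [load 225/925]
  900 → container 2 (new)  [load 900/925]
  550 → container 1  [load 775/925]
  800 → container 3 (new)  [load 800/925]
  475 → container 4 (new)  [load 475/925]
  700 → container 5 (new)  [load 700/925]
  550 → container 6 (new)  [load 550/925]
  900 → container 7 (new)  [load 900/925]
  800 → container 8 (new)  [load 800/925]
  675 → container 9 (new)  [load 675/925]
  550 → container 10 (new)  [load 550/925]
  750 → container 11 (new)  [load 750/925]
  500 → container 12 (new)  [load 500/925]
12 containers opened.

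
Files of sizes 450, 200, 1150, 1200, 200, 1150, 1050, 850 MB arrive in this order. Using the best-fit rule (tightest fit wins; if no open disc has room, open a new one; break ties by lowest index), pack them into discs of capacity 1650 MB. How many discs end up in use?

  450 → disc 1 (new)  [load 450/1650]
  200 → disc 1  [load 650/1650]
  1150 → disc 2 (new)  [load 1150/1650]
  1200 → disc 3 (new)  [load 1200/1650]
  200 → disc 3  [load 1400/1650]
  1150 → disc 4 (new)  [load 1150/1650]
  1050 → disc 5 (new)  [load 1050/1650]
  850 → disc 1  [load 1500/1650]
5 discs opened.

5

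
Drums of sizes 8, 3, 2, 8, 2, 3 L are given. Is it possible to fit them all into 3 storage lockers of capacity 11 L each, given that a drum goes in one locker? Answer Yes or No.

Yes

A valid assignment using 3 storage lockers:
  locker 1: 8 + 3 = 11
  locker 2: 8 + 3 = 11
  locker 3: 2 + 2 = 4
Every load is within 11 L, so 3 storage lockers suffice.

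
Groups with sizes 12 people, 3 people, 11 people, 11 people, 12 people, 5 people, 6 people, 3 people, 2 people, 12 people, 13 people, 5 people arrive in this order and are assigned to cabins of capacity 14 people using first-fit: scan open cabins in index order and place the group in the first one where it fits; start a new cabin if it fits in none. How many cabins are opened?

8

  12 → cabin 1 (new)  [load 12/14]
  3 → cabin 2 (new)  [load 3/14]
  11 → cabin 2  [load 14/14]
  11 → cabin 3 (new)  [load 11/14]
  12 → cabin 4 (new)  [load 12/14]
  5 → cabin 5 (new)  [load 5/14]
  6 → cabin 5  [load 11/14]
  3 → cabin 3  [load 14/14]
  2 → cabin 1  [load 14/14]
  12 → cabin 6 (new)  [load 12/14]
  13 → cabin 7 (new)  [load 13/14]
  5 → cabin 8 (new)  [load 5/14]
8 cabins opened.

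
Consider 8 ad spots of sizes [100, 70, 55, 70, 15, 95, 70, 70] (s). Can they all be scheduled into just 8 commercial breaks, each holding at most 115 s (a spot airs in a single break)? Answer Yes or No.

Yes

A valid assignment using 7 commercial breaks:
  break 1: 100 + 15 = 115
  break 2: 95 = 95
  break 3: 70 = 70
  break 4: 70 = 70
  break 5: 70 = 70
  break 6: 70 = 70
  break 7: 55 = 55
That uses only 7 ≤ 8, so 8 commercial breaks are enough.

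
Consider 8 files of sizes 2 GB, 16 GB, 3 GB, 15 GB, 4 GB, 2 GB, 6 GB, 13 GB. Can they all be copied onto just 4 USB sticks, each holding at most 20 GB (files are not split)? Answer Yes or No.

Yes

A valid assignment using 4 USB sticks:
  USB stick 1: 16 + 4 = 20
  USB stick 2: 15 + 3 + 2 = 20
  USB stick 3: 13 + 6 = 19
  USB stick 4: 2 = 2
Every load is within 20 GB, so 4 USB sticks suffice.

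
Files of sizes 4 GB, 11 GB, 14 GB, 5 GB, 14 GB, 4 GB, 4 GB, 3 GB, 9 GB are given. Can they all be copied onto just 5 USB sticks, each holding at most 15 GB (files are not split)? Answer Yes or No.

Yes

A valid assignment using 5 USB sticks:
  USB stick 1: 14 = 14
  USB stick 2: 14 = 14
  USB stick 3: 11 + 4 = 15
  USB stick 4: 9 + 5 = 14
  USB stick 5: 4 + 4 + 3 = 11
Every load is within 15 GB, so 5 USB sticks suffice.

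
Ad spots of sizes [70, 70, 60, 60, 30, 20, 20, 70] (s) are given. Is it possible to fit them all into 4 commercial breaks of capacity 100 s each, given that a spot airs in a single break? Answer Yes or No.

Total = 400 s; ⌈400/100⌉ = 4.
5 ad spots each exceed half the capacity and cannot share a break, forcing at least 5 commercial breaks.
At least 5 commercial breaks are required, but only 4 are allowed.

No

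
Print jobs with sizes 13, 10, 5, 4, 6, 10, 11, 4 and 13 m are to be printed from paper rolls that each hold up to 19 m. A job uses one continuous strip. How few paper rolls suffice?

Total = 13 + 13 + 11 + 10 + 10 + 6 + 5 + 4 + 4 = 76 m.
Lower bound: ⌈76/19⌉ = 4 paper rolls.
Also, 5 print jobs each exceed 19/2 m, and no two of those can share a roll, so at least 5 paper rolls are needed.
A packing using 5 paper rolls:
  roll 1: 13 + 6 = 19
  roll 2: 13 + 5 = 18
  roll 3: 11 + 4 + 4 = 19
  roll 4: 10 = 10
  roll 5: 10 = 10
This matches the lower bound, so 5 is optimal.

5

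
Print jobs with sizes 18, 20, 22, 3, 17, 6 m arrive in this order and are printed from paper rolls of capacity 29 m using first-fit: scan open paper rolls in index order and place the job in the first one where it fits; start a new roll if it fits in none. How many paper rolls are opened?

  18 → roll 1 (new)  [load 18/29]
  20 → roll 2 (new)  [load 20/29]
  22 → roll 3 (new)  [load 22/29]
  3 → roll 1  [load 21/29]
  17 → roll 4 (new)  [load 17/29]
  6 → roll 1  [load 27/29]
4 paper rolls opened.

4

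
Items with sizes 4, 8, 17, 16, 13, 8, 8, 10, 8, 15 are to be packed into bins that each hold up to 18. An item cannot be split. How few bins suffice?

7

Total = 17 + 16 + 15 + 13 + 10 + 8 + 8 + 8 + 8 + 4 = 107.
Lower bound: ⌈107/18⌉ = 6 bins.
A packing using 7 bins:
  bin 1: 17 = 17
  bin 2: 16 = 16
  bin 3: 15 = 15
  bin 4: 13 + 4 = 17
  bin 5: 10 + 8 = 18
  bin 6: 8 + 8 = 16
  bin 7: 8 = 8
No arrangement into 6 bins stays within capacity, so 7 is optimal.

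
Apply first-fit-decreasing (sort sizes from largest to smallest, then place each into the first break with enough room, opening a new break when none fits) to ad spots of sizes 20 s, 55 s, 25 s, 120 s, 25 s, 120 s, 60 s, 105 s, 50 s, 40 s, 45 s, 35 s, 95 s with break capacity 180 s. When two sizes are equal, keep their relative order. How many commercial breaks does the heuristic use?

5

Sorted descending: 120, 120, 105, 95, 60, 55, 50, 45, 40, 35, 25, 25, 20.
  120 → break 1 (new)  [load 120/180]
  120 → break 2 (new)  [load 120/180]
  105 → break 3 (new)  [load 105/180]
  95 → break 4 (new)  [load 95/180]
  60 → break 1  [load 180/180]
  55 → break 2  [load 175/180]
  50 → break 3  [load 155/180]
  45 → break 4  [load 140/180]
  40 → break 4  [load 180/180]
  35 → break 5 (new)  [load 35/180]
  25 → break 3  [load 180/180]
  25 → break 5  [load 60/180]
  20 → break 5  [load 80/180]
5 commercial breaks opened.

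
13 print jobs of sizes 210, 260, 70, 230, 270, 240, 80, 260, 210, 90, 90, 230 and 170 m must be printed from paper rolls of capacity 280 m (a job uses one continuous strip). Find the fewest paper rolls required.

10

Total = 270 + 260 + 260 + 240 + 230 + 230 + 210 + 210 + 170 + 90 + 90 + 80 + 70 = 2410 m.
Lower bound: ⌈2410/280⌉ = 9 paper rolls.
A packing using 10 paper rolls:
  roll 1: 270 = 270
  roll 2: 260 = 260
  roll 3: 260 = 260
  roll 4: 240 = 240
  roll 5: 230 = 230
  roll 6: 230 = 230
  roll 7: 210 + 70 = 280
  roll 8: 210 = 210
  roll 9: 170 + 90 = 260
  roll 10: 90 + 80 = 170
No arrangement into 9 paper rolls stays within capacity, so 10 is optimal.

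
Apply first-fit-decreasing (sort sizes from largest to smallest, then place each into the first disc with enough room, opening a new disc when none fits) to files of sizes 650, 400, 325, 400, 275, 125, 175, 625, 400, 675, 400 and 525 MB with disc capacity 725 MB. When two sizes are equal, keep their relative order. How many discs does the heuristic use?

Sorted descending: 675, 650, 625, 525, 400, 400, 400, 400, 325, 275, 175, 125.
  675 → disc 1 (new)  [load 675/725]
  650 → disc 2 (new)  [load 650/725]
  625 → disc 3 (new)  [load 625/725]
  525 → disc 4 (new)  [load 525/725]
  400 → disc 5 (new)  [load 400/725]
  400 → disc 6 (new)  [load 400/725]
  400 → disc 7 (new)  [load 400/725]
  400 → disc 8 (new)  [load 400/725]
  325 → disc 5  [load 725/725]
  275 → disc 6  [load 675/725]
  175 → disc 4  [load 700/725]
  125 → disc 7  [load 525/725]
8 discs opened.

8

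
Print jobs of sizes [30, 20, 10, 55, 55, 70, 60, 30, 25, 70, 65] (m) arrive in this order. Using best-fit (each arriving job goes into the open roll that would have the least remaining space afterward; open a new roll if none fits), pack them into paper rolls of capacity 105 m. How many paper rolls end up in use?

  30 → roll 1 (new)  [load 30/105]
  20 → roll 1  [load 50/105]
  10 → roll 1  [load 60/105]
  55 → roll 2 (new)  [load 55/105]
  55 → roll 3 (new)  [load 55/105]
  70 → roll 4 (new)  [load 70/105]
  60 → roll 5 (new)  [load 60/105]
  30 → roll 4  [load 100/105]
  25 → roll 1  [load 85/105]
  70 → roll 6 (new)  [load 70/105]
  65 → roll 7 (new)  [load 65/105]
7 paper rolls opened.

7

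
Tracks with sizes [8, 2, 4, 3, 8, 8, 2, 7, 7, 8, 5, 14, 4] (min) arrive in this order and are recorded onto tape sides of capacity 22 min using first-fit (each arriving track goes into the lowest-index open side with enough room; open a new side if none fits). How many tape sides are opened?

4

  8 → side 1 (new)  [load 8/22]
  2 → side 1  [load 10/22]
  4 → side 1  [load 14/22]
  3 → side 1  [load 17/22]
  8 → side 2 (new)  [load 8/22]
  8 → side 2  [load 16/22]
  2 → side 1  [load 19/22]
  7 → side 3 (new)  [load 7/22]
  7 → side 3  [load 14/22]
  8 → side 3  [load 22/22]
  5 → side 2  [load 21/22]
  14 → side 4 (new)  [load 14/22]
  4 → side 4  [load 18/22]
4 tape sides opened.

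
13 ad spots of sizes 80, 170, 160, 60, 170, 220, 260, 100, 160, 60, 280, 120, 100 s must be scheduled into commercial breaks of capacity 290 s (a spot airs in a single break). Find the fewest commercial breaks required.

Total = 280 + 260 + 220 + 170 + 170 + 160 + 160 + 120 + 100 + 100 + 80 + 60 + 60 = 1940 s.
Lower bound: ⌈1940/290⌉ = 7 commercial breaks.
A packing using 8 commercial breaks:
  break 1: 280 = 280
  break 2: 260 = 260
  break 3: 220 + 60 = 280
  break 4: 170 + 120 = 290
  break 5: 170 + 100 = 270
  break 6: 160 + 100 = 260
  break 7: 160 + 80 = 240
  break 8: 60 = 60
No arrangement into 7 commercial breaks stays within capacity, so 8 is optimal.

8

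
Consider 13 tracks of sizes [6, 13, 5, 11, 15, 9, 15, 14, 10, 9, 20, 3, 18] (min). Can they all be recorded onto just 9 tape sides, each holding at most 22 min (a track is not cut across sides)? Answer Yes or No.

A valid assignment using 8 tape sides:
  side 1: 20 = 20
  side 2: 18 + 3 = 21
  side 3: 15 + 6 = 21
  side 4: 15 + 5 = 20
  side 5: 14 = 14
  side 6: 13 + 9 = 22
  side 7: 11 + 10 = 21
  side 8: 9 = 9
That uses only 8 ≤ 9, so 9 tape sides are enough.

Yes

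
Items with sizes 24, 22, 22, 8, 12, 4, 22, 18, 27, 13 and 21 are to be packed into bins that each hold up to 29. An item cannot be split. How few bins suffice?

Total = 27 + 24 + 22 + 22 + 22 + 21 + 18 + 13 + 12 + 8 + 4 = 193.
Lower bound: ⌈193/29⌉ = 7 bins.
A packing using 8 bins:
  bin 1: 27 = 27
  bin 2: 24 + 4 = 28
  bin 3: 22 = 22
  bin 4: 22 = 22
  bin 5: 22 = 22
  bin 6: 21 + 8 = 29
  bin 7: 18 = 18
  bin 8: 13 + 12 = 25
No arrangement into 7 bins stays within capacity, so 8 is optimal.

8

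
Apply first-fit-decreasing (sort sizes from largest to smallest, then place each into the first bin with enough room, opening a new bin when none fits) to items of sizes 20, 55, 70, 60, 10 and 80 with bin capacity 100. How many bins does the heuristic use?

Sorted descending: 80, 70, 60, 55, 20, 10.
  80 → bin 1 (new)  [load 80/100]
  70 → bin 2 (new)  [load 70/100]
  60 → bin 3 (new)  [load 60/100]
  55 → bin 4 (new)  [load 55/100]
  20 → bin 1  [load 100/100]
  10 → bin 2  [load 80/100]
4 bins opened.

4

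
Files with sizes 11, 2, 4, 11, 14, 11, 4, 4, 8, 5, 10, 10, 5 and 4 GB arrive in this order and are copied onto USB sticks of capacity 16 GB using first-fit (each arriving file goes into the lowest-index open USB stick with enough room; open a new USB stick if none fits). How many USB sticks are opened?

  11 → USB stick 1 (new)  [load 11/16]
  2 → USB stick 1  [load 13/16]
  4 → USB stick 2 (new)  [load 4/16]
  11 → USB stick 2  [load 15/16]
  14 → USB stick 3 (new)  [load 14/16]
  11 → USB stick 4 (new)  [load 11/16]
  4 → USB stick 4  [load 15/16]
  4 → USB stick 5 (new)  [load 4/16]
  8 → USB stick 5  [load 12/16]
  5 → USB stick 6 (new)  [load 5/16]
  10 → USB stick 6  [load 15/16]
  10 → USB stick 7 (new)  [load 10/16]
  5 → USB stick 7  [load 15/16]
  4 → USB stick 5  [load 16/16]
7 USB sticks opened.

7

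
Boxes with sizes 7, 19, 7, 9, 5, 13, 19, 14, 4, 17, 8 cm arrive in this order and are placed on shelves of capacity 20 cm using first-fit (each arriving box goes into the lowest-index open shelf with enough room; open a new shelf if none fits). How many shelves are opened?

  7 → shelf 1 (new)  [load 7/20]
  19 → shelf 2 (new)  [load 19/20]
  7 → shelf 1  [load 14/20]
  9 → shelf 3 (new)  [load 9/20]
  5 → shelf 1  [load 19/20]
  13 → shelf 4 (new)  [load 13/20]
  19 → shelf 5 (new)  [load 19/20]
  14 → shelf 6 (new)  [load 14/20]
  4 → shelf 3  [load 13/20]
  17 → shelf 7 (new)  [load 17/20]
  8 → shelf 8 (new)  [load 8/20]
8 shelves opened.

8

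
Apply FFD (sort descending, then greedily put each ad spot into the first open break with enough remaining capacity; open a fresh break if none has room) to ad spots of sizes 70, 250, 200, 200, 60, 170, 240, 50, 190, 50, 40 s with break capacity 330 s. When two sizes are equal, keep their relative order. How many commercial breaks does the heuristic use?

Sorted descending: 250, 240, 200, 200, 190, 170, 70, 60, 50, 50, 40.
  250 → break 1 (new)  [load 250/330]
  240 → break 2 (new)  [load 240/330]
  200 → break 3 (new)  [load 200/330]
  200 → break 4 (new)  [load 200/330]
  190 → break 5 (new)  [load 190/330]
  170 → break 6 (new)  [load 170/330]
  70 → break 1  [load 320/330]
  60 → break 2  [load 300/330]
  50 → break 3  [load 250/330]
  50 → break 3  [load 300/330]
  40 → break 4  [load 240/330]
6 commercial breaks opened.

6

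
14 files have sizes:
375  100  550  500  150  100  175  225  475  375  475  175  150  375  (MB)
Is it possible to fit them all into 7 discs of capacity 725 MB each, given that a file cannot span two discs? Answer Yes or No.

A valid assignment using 7 discs:
  disc 1: 550 + 175 = 725
  disc 2: 500 + 225 = 725
  disc 3: 475 + 175 = 650
  disc 4: 475 + 150 + 100 = 725
  disc 5: 375 + 150 + 100 = 625
  disc 6: 375 = 375
  disc 7: 375 = 375
Every load is within 725 MB, so 7 discs suffice.

Yes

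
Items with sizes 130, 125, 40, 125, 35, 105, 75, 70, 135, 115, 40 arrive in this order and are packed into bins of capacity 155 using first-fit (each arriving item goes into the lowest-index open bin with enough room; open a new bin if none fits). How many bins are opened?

  130 → bin 1 (new)  [load 130/155]
  125 → bin 2 (new)  [load 125/155]
  40 → bin 3 (new)  [load 40/155]
  125 → bin 4 (new)  [load 125/155]
  35 → bin 3  [load 75/155]
  105 → bin 5 (new)  [load 105/155]
  75 → bin 3  [load 150/155]
  70 → bin 6 (new)  [load 70/155]
  135 → bin 7 (new)  [load 135/155]
  115 → bin 8 (new)  [load 115/155]
  40 → bin 5  [load 145/155]
8 bins opened.

8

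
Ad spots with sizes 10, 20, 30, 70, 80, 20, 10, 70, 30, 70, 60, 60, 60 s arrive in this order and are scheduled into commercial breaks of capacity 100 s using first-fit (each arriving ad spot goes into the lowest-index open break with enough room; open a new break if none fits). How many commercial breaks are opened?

8

  10 → break 1 (new)  [load 10/100]
  20 → break 1  [load 30/100]
  30 → break 1  [load 60/100]
  70 → break 2 (new)  [load 70/100]
  80 → break 3 (new)  [load 80/100]
  20 → break 1  [load 80/100]
  10 → break 1  [load 90/100]
  70 → break 4 (new)  [load 70/100]
  30 → break 2  [load 100/100]
  70 → break 5 (new)  [load 70/100]
  60 → break 6 (new)  [load 60/100]
  60 → break 7 (new)  [load 60/100]
  60 → break 8 (new)  [load 60/100]
8 commercial breaks opened.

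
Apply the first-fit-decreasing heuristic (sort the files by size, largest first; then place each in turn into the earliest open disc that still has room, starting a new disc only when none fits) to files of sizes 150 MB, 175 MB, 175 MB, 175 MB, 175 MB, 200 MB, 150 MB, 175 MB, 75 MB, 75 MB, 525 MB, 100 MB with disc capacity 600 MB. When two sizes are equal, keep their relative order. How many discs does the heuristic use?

Sorted descending: 525, 200, 175, 175, 175, 175, 175, 150, 150, 100, 75, 75.
  525 → disc 1 (new)  [load 525/600]
  200 → disc 2 (new)  [load 200/600]
  175 → disc 2  [load 375/600]
  175 → disc 2  [load 550/600]
  175 → disc 3 (new)  [load 175/600]
  175 → disc 3  [load 350/600]
  175 → disc 3  [load 525/600]
  150 → disc 4 (new)  [load 150/600]
  150 → disc 4  [load 300/600]
  100 → disc 4  [load 400/600]
  75 → disc 1  [load 600/600]
  75 → disc 3  [load 600/600]
4 discs opened.

4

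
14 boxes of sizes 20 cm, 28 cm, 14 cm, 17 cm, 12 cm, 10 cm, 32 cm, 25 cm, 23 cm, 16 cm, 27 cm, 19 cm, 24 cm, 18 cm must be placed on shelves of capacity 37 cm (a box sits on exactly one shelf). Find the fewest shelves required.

9

Total = 32 + 28 + 27 + 25 + 24 + 23 + 20 + 19 + 18 + 17 + 16 + 14 + 12 + 10 = 285 cm.
Lower bound: ⌈285/37⌉ = 8 shelves.
A packing using 9 shelves:
  shelf 1: 32 = 32
  shelf 2: 28 = 28
  shelf 3: 27 + 10 = 37
  shelf 4: 25 + 12 = 37
  shelf 5: 24 = 24
  shelf 6: 23 + 14 = 37
  shelf 7: 20 + 17 = 37
  shelf 8: 19 + 18 = 37
  shelf 9: 16 = 16
No arrangement into 8 shelves stays within capacity, so 9 is optimal.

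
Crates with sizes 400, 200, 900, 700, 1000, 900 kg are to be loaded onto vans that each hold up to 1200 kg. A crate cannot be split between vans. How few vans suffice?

4

Total = 1000 + 900 + 900 + 700 + 400 + 200 = 4100 kg.
Lower bound: ⌈4100/1200⌉ = 4 vans.
A packing using 4 vans:
  van 1: 1000 + 200 = 1200
  van 2: 900 = 900
  van 3: 900 = 900
  van 4: 700 + 400 = 1100
This matches the lower bound, so 4 is optimal.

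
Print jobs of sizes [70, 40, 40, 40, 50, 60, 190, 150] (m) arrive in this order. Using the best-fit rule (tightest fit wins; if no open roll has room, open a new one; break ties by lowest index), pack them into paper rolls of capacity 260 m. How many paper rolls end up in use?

  70 → roll 1 (new)  [load 70/260]
  40 → roll 1  [load 110/260]
  40 → roll 1  [load 150/260]
  40 → roll 1  [load 190/260]
  50 → roll 1  [load 240/260]
  60 → roll 2 (new)  [load 60/260]
  190 → roll 2  [load 250/260]
  150 → roll 3 (new)  [load 150/260]
3 paper rolls opened.

3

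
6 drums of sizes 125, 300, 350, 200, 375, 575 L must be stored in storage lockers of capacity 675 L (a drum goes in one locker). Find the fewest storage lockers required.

Total = 575 + 375 + 350 + 300 + 200 + 125 = 1925 L.
Lower bound: ⌈1925/675⌉ = 3 storage lockers.
A packing using 3 storage lockers:
  locker 1: 575 = 575
  locker 2: 375 + 300 = 675
  locker 3: 350 + 200 + 125 = 675
This matches the lower bound, so 3 is optimal.

3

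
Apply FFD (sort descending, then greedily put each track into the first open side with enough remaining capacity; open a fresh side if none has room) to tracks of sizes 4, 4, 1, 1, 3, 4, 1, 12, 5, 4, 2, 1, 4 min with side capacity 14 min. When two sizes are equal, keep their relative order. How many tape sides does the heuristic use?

Sorted descending: 12, 5, 4, 4, 4, 4, 4, 3, 2, 1, 1, 1, 1.
  12 → side 1 (new)  [load 12/14]
  5 → side 2 (new)  [load 5/14]
  4 → side 2  [load 9/14]
  4 → side 2  [load 13/14]
  4 → side 3 (new)  [load 4/14]
  4 → side 3  [load 8/14]
  4 → side 3  [load 12/14]
  3 → side 4 (new)  [load 3/14]
  2 → side 1  [load 14/14]
  1 → side 2  [load 14/14]
  1 → side 3  [load 13/14]
  1 → side 3  [load 14/14]
  1 → side 4  [load 4/14]
4 tape sides opened.

4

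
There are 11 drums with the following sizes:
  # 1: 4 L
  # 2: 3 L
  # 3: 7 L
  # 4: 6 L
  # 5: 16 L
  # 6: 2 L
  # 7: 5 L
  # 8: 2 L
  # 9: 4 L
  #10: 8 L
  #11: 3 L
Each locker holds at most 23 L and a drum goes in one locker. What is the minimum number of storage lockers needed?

Total = 16 + 8 + 7 + 6 + 5 + 4 + 4 + 3 + 3 + 2 + 2 = 60 L.
Lower bound: ⌈60/23⌉ = 3 storage lockers.
A packing using 3 storage lockers:
  locker 1: 16 + 7 = 23
  locker 2: 8 + 6 + 5 + 4 = 23
  locker 3: 4 + 3 + 3 + 2 + 2 = 14
This matches the lower bound, so 3 is optimal.

3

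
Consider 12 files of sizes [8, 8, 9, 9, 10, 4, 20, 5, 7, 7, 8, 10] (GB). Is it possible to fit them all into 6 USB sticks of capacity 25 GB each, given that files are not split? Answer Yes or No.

Yes

A valid assignment using 5 USB sticks:
  USB stick 1: 20 + 5 = 25
  USB stick 2: 10 + 10 + 4 = 24
  USB stick 3: 9 + 9 + 7 = 25
  USB stick 4: 8 + 8 + 8 = 24
  USB stick 5: 7 = 7
That uses only 5 ≤ 6, so 6 USB sticks are enough.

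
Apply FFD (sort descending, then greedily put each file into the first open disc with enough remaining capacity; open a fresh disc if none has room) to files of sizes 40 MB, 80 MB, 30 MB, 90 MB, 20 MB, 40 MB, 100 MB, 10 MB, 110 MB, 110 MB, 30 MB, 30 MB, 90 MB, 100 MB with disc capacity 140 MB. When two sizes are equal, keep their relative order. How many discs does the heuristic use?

7

Sorted descending: 110, 110, 100, 100, 90, 90, 80, 40, 40, 30, 30, 30, 20, 10.
  110 → disc 1 (new)  [load 110/140]
  110 → disc 2 (new)  [load 110/140]
  100 → disc 3 (new)  [load 100/140]
  100 → disc 4 (new)  [load 100/140]
  90 → disc 5 (new)  [load 90/140]
  90 → disc 6 (new)  [load 90/140]
  80 → disc 7 (new)  [load 80/140]
  40 → disc 3  [load 140/140]
  40 → disc 4  [load 140/140]
  30 → disc 1  [load 140/140]
  30 → disc 2  [load 140/140]
  30 → disc 5  [load 120/140]
  20 → disc 5  [load 140/140]
  10 → disc 6  [load 100/140]
7 discs opened.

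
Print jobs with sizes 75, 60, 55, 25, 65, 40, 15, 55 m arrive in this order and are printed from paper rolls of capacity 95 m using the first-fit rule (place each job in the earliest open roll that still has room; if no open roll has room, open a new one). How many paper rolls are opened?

5

  75 → roll 1 (new)  [load 75/95]
  60 → roll 2 (new)  [load 60/95]
  55 → roll 3 (new)  [load 55/95]
  25 → roll 2  [load 85/95]
  65 → roll 4 (new)  [load 65/95]
  40 → roll 3  [load 95/95]
  15 → roll 1  [load 90/95]
  55 → roll 5 (new)  [load 55/95]
5 paper rolls opened.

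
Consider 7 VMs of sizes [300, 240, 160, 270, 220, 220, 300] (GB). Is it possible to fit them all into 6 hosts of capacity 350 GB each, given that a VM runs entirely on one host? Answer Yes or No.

Total = 1710 GB; ⌈1710/350⌉ = 5.
6 VMs each exceed half the capacity and cannot share a host, forcing at least 6 hosts.
The bound of 6 does not rule out 6, but exhaustive search shows no assignment into 6 hosts of capacity 350 GB exists — the minimum is 7.

No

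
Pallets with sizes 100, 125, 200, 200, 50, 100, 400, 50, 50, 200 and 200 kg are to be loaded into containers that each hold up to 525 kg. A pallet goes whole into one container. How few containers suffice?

Total = 400 + 200 + 200 + 200 + 200 + 125 + 100 + 100 + 50 + 50 + 50 = 1675 kg.
Lower bound: ⌈1675/525⌉ = 4 containers.
A packing using 4 containers:
  container 1: 400 + 125 = 525
  container 2: 200 + 200 + 100 = 500
  container 3: 200 + 200 + 100 = 500
  container 4: 50 + 50 + 50 = 150
This matches the lower bound, so 4 is optimal.

4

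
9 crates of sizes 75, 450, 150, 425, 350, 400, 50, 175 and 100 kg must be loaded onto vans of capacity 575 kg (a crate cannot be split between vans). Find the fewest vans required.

4

Total = 450 + 425 + 400 + 350 + 175 + 150 + 100 + 75 + 50 = 2175 kg.
Lower bound: ⌈2175/575⌉ = 4 vans.
A packing using 4 vans:
  van 1: 450 + 100 = 550
  van 2: 425 + 150 = 575
  van 3: 400 + 175 = 575
  van 4: 350 + 75 + 50 = 475
This matches the lower bound, so 4 is optimal.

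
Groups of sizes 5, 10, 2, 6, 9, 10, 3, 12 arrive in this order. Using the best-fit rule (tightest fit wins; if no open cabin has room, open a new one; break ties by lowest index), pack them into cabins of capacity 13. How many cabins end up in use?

5

  5 → cabin 1 (new)  [load 5/13]
  10 → cabin 2 (new)  [load 10/13]
  2 → cabin 2  [load 12/13]
  6 → cabin 1  [load 11/13]
  9 → cabin 3 (new)  [load 9/13]
  10 → cabin 4 (new)  [load 10/13]
  3 → cabin 4  [load 13/13]
  12 → cabin 5 (new)  [load 12/13]
5 cabins opened.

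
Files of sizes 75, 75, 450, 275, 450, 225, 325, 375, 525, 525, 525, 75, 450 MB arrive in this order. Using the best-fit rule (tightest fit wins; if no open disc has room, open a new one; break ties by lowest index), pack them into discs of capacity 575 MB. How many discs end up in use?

9

  75 → disc 1 (new)  [load 75/575]
  75 → disc 1  [load 150/575]
  450 → disc 2 (new)  [load 450/575]
  275 → disc 1  [load 425/575]
  450 → disc 3 (new)  [load 450/575]
  225 → disc 4 (new)  [load 225/575]
  325 → disc 4  [load 550/575]
  375 → disc 5 (new)  [load 375/575]
  525 → disc 6 (new)  [load 525/575]
  525 → disc 7 (new)  [load 525/575]
  525 → disc 8 (new)  [load 525/575]
  75 → disc 2  [load 525/575]
  450 → disc 9 (new)  [load 450/575]
9 discs opened.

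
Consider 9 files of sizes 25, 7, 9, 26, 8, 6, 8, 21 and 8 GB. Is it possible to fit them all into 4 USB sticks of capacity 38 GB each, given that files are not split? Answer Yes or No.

Yes

A valid assignment using 4 USB sticks:
  USB stick 1: 26 + 9 = 35
  USB stick 2: 25 + 8 = 33
  USB stick 3: 21 + 8 + 8 = 37
  USB stick 4: 7 + 6 = 13
Every load is within 38 GB, so 4 USB sticks suffice.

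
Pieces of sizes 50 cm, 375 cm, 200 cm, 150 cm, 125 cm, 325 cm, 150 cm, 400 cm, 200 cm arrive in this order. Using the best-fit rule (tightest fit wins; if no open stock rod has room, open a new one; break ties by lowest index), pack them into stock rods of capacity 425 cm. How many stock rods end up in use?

6

  50 → stock rod 1 (new)  [load 50/425]
  375 → stock rod 1  [load 425/425]
  200 → stock rod 2 (new)  [load 200/425]
  150 → stock rod 2  [load 350/425]
  125 → stock rod 3 (new)  [load 125/425]
  325 → stock rod 4 (new)  [load 325/425]
  150 → stock rod 3  [load 275/425]
  400 → stock rod 5 (new)  [load 400/425]
  200 → stock rod 6 (new)  [load 200/425]
6 stock rods opened.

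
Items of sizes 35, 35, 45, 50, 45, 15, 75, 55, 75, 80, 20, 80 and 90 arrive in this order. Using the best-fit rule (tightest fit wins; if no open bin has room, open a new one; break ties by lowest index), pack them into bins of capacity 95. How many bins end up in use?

9

  35 → bin 1 (new)  [load 35/95]
  35 → bin 1  [load 70/95]
  45 → bin 2 (new)  [load 45/95]
  50 → bin 2  [load 95/95]
  45 → bin 3 (new)  [load 45/95]
  15 → bin 1  [load 85/95]
  75 → bin 4 (new)  [load 75/95]
  55 → bin 5 (new)  [load 55/95]
  75 → bin 6 (new)  [load 75/95]
  80 → bin 7 (new)  [load 80/95]
  20 → bin 4  [load 95/95]
  80 → bin 8 (new)  [load 80/95]
  90 → bin 9 (new)  [load 90/95]
9 bins opened.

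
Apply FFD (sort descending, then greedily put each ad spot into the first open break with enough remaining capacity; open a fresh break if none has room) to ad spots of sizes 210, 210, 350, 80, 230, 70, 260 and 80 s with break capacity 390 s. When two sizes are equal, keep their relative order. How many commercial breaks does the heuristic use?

Sorted descending: 350, 260, 230, 210, 210, 80, 80, 70.
  350 → break 1 (new)  [load 350/390]
  260 → break 2 (new)  [load 260/390]
  230 → break 3 (new)  [load 230/390]
  210 → break 4 (new)  [load 210/390]
  210 → break 5 (new)  [load 210/390]
  80 → break 2  [load 340/390]
  80 → break 3  [load 310/390]
  70 → break 3  [load 380/390]
5 commercial breaks opened.

5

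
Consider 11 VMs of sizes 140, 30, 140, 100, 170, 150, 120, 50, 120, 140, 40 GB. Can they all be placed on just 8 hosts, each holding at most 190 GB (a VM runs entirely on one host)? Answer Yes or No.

A valid assignment using 8 hosts:
  host 1: 170 = 170
  host 2: 150 + 40 = 190
  host 3: 140 + 50 = 190
  host 4: 140 + 30 = 170
  host 5: 140 = 140
  host 6: 120 = 120
  host 7: 120 = 120
  host 8: 100 = 100
Every load is within 190 GB, so 8 hosts suffice.

Yes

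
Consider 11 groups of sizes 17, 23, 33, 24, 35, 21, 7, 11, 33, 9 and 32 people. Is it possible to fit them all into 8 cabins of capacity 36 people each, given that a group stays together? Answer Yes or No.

A valid assignment using 8 cabins:
  cabin 1: 35 = 35
  cabin 2: 33 = 33
  cabin 3: 33 = 33
  cabin 4: 32 = 32
  cabin 5: 24 + 11 = 35
  cabin 6: 23 + 9 = 32
  cabin 7: 21 + 7 = 28
  cabin 8: 17 = 17
Every load is within 36 people, so 8 cabins suffice.

Yes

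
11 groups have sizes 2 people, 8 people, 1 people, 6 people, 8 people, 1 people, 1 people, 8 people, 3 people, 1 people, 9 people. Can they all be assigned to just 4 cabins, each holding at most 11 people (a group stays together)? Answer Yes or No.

Total = 48 people; ⌈48/11⌉ = 5.
At least 5 cabins are required, but only 4 are allowed.

No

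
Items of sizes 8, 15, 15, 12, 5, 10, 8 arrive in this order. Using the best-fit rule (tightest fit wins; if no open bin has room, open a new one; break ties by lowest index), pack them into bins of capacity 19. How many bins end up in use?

5

  8 → bin 1 (new)  [load 8/19]
  15 → bin 2 (new)  [load 15/19]
  15 → bin 3 (new)  [load 15/19]
  12 → bin 4 (new)  [load 12/19]
  5 → bin 4  [load 17/19]
  10 → bin 1  [load 18/19]
  8 → bin 5 (new)  [load 8/19]
5 bins opened.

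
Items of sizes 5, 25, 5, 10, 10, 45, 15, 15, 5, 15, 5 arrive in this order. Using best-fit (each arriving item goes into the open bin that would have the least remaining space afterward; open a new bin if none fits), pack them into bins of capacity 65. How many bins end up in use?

3

  5 → bin 1 (new)  [load 5/65]
  25 → bin 1  [load 30/65]
  5 → bin 1  [load 35/65]
  10 → bin 1  [load 45/65]
  10 → bin 1  [load 55/65]
  45 → bin 2 (new)  [load 45/65]
  15 → bin 2  [load 60/65]
  15 → bin 3 (new)  [load 15/65]
  5 → bin 2  [load 65/65]
  15 → bin 3  [load 30/65]
  5 → bin 1  [load 60/65]
3 bins opened.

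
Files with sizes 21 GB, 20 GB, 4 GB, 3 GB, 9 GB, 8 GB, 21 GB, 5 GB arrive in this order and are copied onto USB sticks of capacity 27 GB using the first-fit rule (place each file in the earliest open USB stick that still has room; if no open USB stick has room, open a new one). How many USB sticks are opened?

4

  21 → USB stick 1 (new)  [load 21/27]
  20 → USB stick 2 (new)  [load 20/27]
  4 → USB stick 1  [load 25/27]
  3 → USB stick 2  [load 23/27]
  9 → USB stick 3 (new)  [load 9/27]
  8 → USB stick 3  [load 17/27]
  21 → USB stick 4 (new)  [load 21/27]
  5 → USB stick 3  [load 22/27]
4 USB sticks opened.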